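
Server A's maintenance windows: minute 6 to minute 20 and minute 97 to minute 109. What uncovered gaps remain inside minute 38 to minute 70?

The merged coverage is minute 6 to minute 20, minute 97 to minute 109.
Uncovered inside minute 38 to minute 70: minute 38 to minute 70.

minute 38 to minute 70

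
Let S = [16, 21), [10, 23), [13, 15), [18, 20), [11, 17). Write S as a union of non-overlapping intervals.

Sort by start: [10, 23), [11, 17), [13, 15), [16, 21), [18, 20).
[11, 17) overlaps/touches [10, 23) → extend to [10, 23).
[13, 15) overlaps/touches [10, 23) → extend to [10, 23).
[16, 21) overlaps/touches [10, 23) → extend to [10, 23).
[18, 20) overlaps/touches [10, 23) → extend to [10, 23).

[10, 23)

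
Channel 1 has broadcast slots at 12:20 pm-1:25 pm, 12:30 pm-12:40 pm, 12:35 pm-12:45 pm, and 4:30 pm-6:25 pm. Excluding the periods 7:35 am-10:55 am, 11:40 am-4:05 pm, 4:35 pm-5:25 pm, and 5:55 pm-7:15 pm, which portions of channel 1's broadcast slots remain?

First set merges to 12:20 pm-1:25 pm, 4:30 pm-6:25 pm.
12:20 pm-1:25 pm: fully covered by B → removed.
4:30 pm-6:25 pm minus B → 4:30 pm-4:35 pm, 5:25 pm-5:55 pm.

4:30 pm-4:35 pm, 5:25 pm-5:55 pm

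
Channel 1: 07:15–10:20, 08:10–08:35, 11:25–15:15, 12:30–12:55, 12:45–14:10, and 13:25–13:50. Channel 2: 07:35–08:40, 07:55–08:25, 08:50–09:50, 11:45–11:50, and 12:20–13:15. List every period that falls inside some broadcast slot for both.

First set merges to 07:15-10:20, 11:25-15:15.
Second set merges to 07:35-08:40, 08:50-09:50, 11:45-11:50, 12:20-13:15.
07:15-10:20 ∩ B → 07:35-08:40, 08:50-09:50.
11:25-15:15 ∩ B → 11:45-11:50, 12:20-13:15.

07:35-08:40, 08:50-09:50, 11:45-11:50, 12:20-13:15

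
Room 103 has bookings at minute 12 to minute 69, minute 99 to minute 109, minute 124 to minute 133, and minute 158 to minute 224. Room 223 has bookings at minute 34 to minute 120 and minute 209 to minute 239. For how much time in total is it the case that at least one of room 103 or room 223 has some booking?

198 minutes

A ∪ B = minute 12 to minute 120, minute 124 to minute 133, minute 158 to minute 239.
Total: 108 minutes + 9 minutes + 81 minutes = 198 minutes.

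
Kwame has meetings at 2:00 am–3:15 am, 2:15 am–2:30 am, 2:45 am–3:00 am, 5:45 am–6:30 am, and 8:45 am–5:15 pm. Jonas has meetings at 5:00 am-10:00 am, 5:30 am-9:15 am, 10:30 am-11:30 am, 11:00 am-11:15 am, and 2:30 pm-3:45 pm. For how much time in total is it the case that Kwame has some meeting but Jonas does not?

Merge the first list: 2:00 am-3:15 am, 5:45 am-6:30 am, 8:45 am-5:15 pm.
Merge the second list: 5:00 am-10:00 am, 10:30 am-11:30 am, 2:30 pm-3:45 pm.
A \ B = 2:00 am-3:15 am, 10:00 am-10:30 am, 11:30 am-2:30 pm, 3:45 pm-5:15 pm.
Total: 1 h 15 min + 30 min + 3 h + 1 h 30 min = 6 h 15 min.

6 h 15 min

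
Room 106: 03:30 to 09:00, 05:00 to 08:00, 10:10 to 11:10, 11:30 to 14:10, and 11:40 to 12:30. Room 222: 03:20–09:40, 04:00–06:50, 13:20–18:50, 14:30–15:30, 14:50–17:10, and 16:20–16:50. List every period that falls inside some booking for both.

First set merges to 03:30–09:00, 10:10–11:10, 11:30–14:10.
Second set merges to 03:20–09:40, 13:20–18:50.
03:30–09:00 ∩ B → 03:30–09:00.
10:10–11:10 meets no B interval.
11:30–14:10 ∩ B → 13:20–14:10.

03:30–09:00, 13:20–14:10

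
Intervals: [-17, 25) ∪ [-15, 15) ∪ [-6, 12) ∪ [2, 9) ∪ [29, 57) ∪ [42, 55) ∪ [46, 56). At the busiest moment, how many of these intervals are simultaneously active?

At 2, 4 of the intervals are simultaneously active.
No point has more.

4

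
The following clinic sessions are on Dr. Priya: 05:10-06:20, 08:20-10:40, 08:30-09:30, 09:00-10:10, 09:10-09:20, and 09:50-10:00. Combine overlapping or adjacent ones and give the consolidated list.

08:20–10:40 is disjoint → start new block.
08:30–09:30 overlaps/touches 08:20–10:40 → extend to 08:20–10:40.
09:00–10:10 overlaps/touches 08:20–10:40 → extend to 08:20–10:40.
09:10–09:20 overlaps/touches 08:20–10:40 → extend to 08:20–10:40.
09:50–10:00 overlaps/touches 08:20–10:40 → extend to 08:20–10:40.

05:10–06:20, 08:20–10:40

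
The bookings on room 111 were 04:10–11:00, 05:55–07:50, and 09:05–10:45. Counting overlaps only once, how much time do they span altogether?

6 h 50 min

Merged: 04:10–11:00.
Length: 6 h 50 min.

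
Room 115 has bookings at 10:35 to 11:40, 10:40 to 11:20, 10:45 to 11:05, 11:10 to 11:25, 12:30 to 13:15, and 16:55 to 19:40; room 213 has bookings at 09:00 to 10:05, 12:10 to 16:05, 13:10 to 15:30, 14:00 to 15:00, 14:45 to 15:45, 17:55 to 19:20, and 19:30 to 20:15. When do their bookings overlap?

12:30-13:15, 17:55-19:20, 19:30-19:40

Merge the first list: 10:35-11:40, 12:30-13:15, 16:55-19:40.
Merge the second list: 09:00-10:05, 12:10-16:05, 17:55-19:20, 19:30-20:15.
10:35-11:40 meets no B interval.
12:30-13:15 ∩ B → 12:30-13:15.
16:55-19:40 ∩ B → 17:55-19:20, 19:30-19:40.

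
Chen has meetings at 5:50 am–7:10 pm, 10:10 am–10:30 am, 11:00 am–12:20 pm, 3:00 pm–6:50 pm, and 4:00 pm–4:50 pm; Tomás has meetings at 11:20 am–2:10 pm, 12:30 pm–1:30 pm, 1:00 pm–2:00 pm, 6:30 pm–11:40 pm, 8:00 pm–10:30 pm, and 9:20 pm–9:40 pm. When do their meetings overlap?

11:20 am-2:10 pm, 6:30 pm-7:10 pm

First set merges to 5:50 am-7:10 pm.
Second set merges to 11:20 am-2:10 pm, 6:30 pm-11:40 pm.
5:50 am-7:10 pm ∩ B → 11:20 am-2:10 pm, 6:30 pm-7:10 pm.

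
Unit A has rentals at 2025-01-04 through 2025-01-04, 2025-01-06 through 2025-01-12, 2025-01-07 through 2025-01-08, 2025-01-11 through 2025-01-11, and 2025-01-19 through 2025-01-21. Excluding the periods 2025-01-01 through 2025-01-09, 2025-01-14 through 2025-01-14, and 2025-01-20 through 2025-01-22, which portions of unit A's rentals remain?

2025-01-10 through 2025-01-12, 2025-01-19 through 2025-01-19

A, merged: 2025-01-04 through 2025-01-04, 2025-01-06 through 2025-01-12, 2025-01-19 through 2025-01-21.
2025-01-04 through 2025-01-04: fully covered by B → removed.
2025-01-06 through 2025-01-12 minus B → 2025-01-10 through 2025-01-12.
2025-01-19 through 2025-01-21 minus B → 2025-01-19 through 2025-01-19.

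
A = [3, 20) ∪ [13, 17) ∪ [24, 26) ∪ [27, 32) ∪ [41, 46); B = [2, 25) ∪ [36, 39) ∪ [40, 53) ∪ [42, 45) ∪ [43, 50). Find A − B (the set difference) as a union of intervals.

[25, 26) ∪ [27, 32)

A, merged: [3, 20), [24, 26), [27, 32), [41, 46).
B, merged: [2, 25), [36, 39), [40, 53).
[3, 20): fully covered by B → removed.
[24, 26) minus B → [25, 26).
[27, 32): no B overlap → unchanged.
[41, 46): fully covered by B → removed.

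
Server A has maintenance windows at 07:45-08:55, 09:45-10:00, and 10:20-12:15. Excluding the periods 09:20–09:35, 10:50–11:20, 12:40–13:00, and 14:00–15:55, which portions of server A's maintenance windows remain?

07:45–08:55 is untouched.
09:45–10:00 is untouched.
10:20–12:15 with B removed leaves 10:20–10:50, 11:20–12:15.

07:45–08:55, 09:45–10:00, 10:20–10:50, 11:20–12:15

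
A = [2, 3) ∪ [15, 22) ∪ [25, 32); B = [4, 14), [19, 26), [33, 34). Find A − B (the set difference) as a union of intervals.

[2, 3): nothing removed.
[15, 22) \ B = [15, 19).
[25, 32) \ B = [26, 32).

[2, 3) ∪ [15, 19) ∪ [26, 32)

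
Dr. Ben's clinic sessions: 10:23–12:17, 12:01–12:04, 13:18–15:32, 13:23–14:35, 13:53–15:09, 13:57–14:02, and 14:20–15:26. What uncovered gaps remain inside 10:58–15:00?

12:17–13:18

After merging, the occupied span is 10:23–12:17, 13:18–15:32.
Uncovered inside 10:58–15:00: 12:17–13:18.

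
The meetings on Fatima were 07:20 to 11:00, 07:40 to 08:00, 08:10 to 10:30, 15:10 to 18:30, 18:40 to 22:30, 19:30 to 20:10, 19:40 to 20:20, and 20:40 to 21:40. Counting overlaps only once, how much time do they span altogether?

Merged: 07:20–11:00, 15:10–18:30, 18:40–22:30.
Lengths: 3 h 40 min + 3 h 20 min + 3 h 50 min = 10 h 50 min.

10 h 50 min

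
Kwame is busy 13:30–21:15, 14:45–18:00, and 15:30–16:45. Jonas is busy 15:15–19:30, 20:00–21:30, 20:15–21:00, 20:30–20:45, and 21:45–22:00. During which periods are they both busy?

15:15–19:30, 20:00–21:15

First set merges to 13:30–21:15.
Second set merges to 15:15–19:30, 20:00–21:30, 21:45–22:00.
13:30–21:15 meets the second set on 15:15–19:30, 20:00–21:15.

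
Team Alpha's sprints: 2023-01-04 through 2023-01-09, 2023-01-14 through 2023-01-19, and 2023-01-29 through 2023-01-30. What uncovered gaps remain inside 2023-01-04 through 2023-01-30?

2023-01-10 through 2023-01-13, 2023-01-20 through 2023-01-28

The merged coverage is 2023-01-04 through 2023-01-09, 2023-01-14 through 2023-01-19, 2023-01-29 through 2023-01-30.
Complement within 2023-01-04 through 2023-01-30: 2023-01-10 through 2023-01-13, 2023-01-20 through 2023-01-28.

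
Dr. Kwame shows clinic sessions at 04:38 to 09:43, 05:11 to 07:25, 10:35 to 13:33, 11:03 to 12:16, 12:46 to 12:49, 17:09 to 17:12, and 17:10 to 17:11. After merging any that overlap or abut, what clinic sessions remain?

05:11-07:25 overlaps/touches 04:38-09:43 → extend to 04:38-09:43.
10:35-13:33 is disjoint → start new block.
11:03-12:16 overlaps/touches 10:35-13:33 → extend to 10:35-13:33.
12:46-12:49 overlaps/touches 10:35-13:33 → extend to 10:35-13:33.
17:09-17:12 is disjoint → start new block.
17:10-17:11 overlaps/touches 17:09-17:12 → extend to 17:09-17:12.

04:38-09:43, 10:35-13:33, 17:09-17:12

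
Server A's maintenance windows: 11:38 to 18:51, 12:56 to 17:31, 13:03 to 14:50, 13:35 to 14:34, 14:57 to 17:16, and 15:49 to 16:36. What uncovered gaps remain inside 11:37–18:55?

11:37–11:38, 18:51–18:55

After merging, the occupied span is 11:38–18:51.
Gaps within 11:37–18:55: 11:37–11:38, 18:51–18:55.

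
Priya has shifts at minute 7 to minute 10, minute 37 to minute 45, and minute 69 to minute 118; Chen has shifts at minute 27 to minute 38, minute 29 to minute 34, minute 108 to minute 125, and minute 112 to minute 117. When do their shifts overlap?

Second set merges to minute 27 to minute 38, minute 108 to minute 125.
minute 7 to minute 10 meets no B interval.
minute 37 to minute 45 ∩ B → minute 37 to minute 38.
minute 69 to minute 118 ∩ B → minute 108 to minute 118.

minute 37 to minute 38, minute 108 to minute 118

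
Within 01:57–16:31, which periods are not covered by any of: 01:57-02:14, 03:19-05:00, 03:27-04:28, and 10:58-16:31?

Covered (merged): 01:57–02:14, 03:19–05:00, 10:58–16:31.
Complement within 01:57–16:31: 02:14–03:19, 05:00–10:58.

02:14–03:19, 05:00–10:58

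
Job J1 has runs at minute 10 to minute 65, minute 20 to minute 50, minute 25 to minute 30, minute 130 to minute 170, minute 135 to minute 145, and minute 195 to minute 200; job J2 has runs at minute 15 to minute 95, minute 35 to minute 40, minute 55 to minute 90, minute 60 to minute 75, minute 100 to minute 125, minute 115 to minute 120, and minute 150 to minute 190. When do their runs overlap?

minute 15 to minute 65, minute 150 to minute 170

Merge the first list: minute 10 to minute 65, minute 130 to minute 170, minute 195 to minute 200.
Merge the second list: minute 15 to minute 95, minute 100 to minute 125, minute 150 to minute 190.
minute 10 to minute 65 overlaps B on minute 15 to minute 65.
minute 130 to minute 170 overlaps B on minute 150 to minute 170.
minute 195 to minute 200 falls entirely outside B.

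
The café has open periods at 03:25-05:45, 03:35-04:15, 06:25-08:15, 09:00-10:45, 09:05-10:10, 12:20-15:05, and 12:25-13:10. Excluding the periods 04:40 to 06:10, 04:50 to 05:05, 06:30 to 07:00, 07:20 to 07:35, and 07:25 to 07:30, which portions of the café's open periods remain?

Merge the first list: 03:25–05:45, 06:25–08:15, 09:00–10:45, 12:20–15:05.
Merge the second list: 04:40–06:10, 06:30–07:00, 07:20–07:35.
03:25–05:45 minus B → 03:25–04:40.
06:25–08:15 minus B → 06:25–06:30, 07:00–07:20, 07:35–08:15.
09:00–10:45: no B overlap → unchanged.
12:20–15:05: no B overlap → unchanged.

03:25–04:40, 06:25–06:30, 07:00–07:20, 07:35–08:15, 09:00–10:45, 12:20–15:05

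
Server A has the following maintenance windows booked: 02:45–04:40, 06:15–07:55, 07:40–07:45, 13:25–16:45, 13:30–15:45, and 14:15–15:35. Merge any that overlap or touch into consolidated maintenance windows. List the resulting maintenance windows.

06:15–07:55 is disjoint → start new block.
07:40–07:45 overlaps/touches 06:15–07:55 → extend to 06:15–07:55.
13:25–16:45 is disjoint → start new block.
13:30–15:45 overlaps/touches 13:25–16:45 → extend to 13:25–16:45.
14:15–15:35 overlaps/touches 13:25–16:45 → extend to 13:25–16:45.

02:45–04:40, 06:15–07:55, 13:25–16:45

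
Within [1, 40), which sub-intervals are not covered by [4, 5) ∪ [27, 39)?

The merged coverage is [4, 5), [27, 39).
Uncovered inside [1, 40): [1, 4), [5, 27), [39, 40).

[1, 4) ∪ [5, 27) ∪ [39, 40)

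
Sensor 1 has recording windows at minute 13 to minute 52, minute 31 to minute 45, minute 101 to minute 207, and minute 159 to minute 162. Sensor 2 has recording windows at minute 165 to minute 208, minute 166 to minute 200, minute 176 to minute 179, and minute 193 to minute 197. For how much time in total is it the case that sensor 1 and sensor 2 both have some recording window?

First set merges to minute 13 to minute 52, minute 101 to minute 207.
Second set merges to minute 165 to minute 208.
A ∩ B = minute 165 to minute 207.
Total: 42 minutes.

42 minutes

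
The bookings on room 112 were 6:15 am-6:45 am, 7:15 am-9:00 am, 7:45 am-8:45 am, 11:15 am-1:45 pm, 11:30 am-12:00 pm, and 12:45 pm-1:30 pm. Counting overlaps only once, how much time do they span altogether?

Merged: 6:15 am–6:45 am, 7:15 am–9:00 am, 11:15 am–1:45 pm.
Lengths: 30 min + 1 h 45 min + 2 h 30 min = 4 h 45 min.

4 h 45 min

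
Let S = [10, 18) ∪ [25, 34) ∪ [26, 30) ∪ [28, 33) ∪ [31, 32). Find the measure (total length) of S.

Merged: [10, 18), [25, 34).
Lengths: 8 + 9 = 17.

17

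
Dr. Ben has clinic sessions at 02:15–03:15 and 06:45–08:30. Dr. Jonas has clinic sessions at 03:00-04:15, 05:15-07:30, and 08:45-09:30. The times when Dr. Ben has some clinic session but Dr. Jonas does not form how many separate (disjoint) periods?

2

A \ B = 02:15–03:00, 07:30–08:30.
That is 2 disjoint pieces.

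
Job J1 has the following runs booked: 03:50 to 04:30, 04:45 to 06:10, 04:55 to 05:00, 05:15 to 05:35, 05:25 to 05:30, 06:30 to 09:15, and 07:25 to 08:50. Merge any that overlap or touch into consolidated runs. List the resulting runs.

04:45-06:10 is disjoint → start new block.
04:55-05:00 overlaps/touches 04:45-06:10 → extend to 04:45-06:10.
05:15-05:35 overlaps/touches 04:45-06:10 → extend to 04:45-06:10.
05:25-05:30 overlaps/touches 04:45-06:10 → extend to 04:45-06:10.
06:30-09:15 is disjoint → start new block.
07:25-08:50 overlaps/touches 06:30-09:15 → extend to 06:30-09:15.

03:50-04:30, 04:45-06:10, 06:30-09:15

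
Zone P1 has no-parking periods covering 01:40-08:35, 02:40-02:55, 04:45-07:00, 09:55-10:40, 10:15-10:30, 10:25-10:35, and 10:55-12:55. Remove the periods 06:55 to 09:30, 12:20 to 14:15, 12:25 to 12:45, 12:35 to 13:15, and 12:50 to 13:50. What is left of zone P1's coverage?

01:40–06:55, 09:55–10:40, 10:55–12:20

First set merges to 01:40–08:35, 09:55–10:40, 10:55–12:55.
Second set merges to 06:55–09:30, 12:20–14:15.
01:40–08:35 with B removed leaves 01:40–06:55.
09:55–10:40 is untouched.
10:55–12:55 with B removed leaves 10:55–12:20.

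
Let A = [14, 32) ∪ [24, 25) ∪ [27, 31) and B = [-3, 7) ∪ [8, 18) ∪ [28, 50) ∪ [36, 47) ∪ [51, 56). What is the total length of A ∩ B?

First set merges to [14, 32).
Second set merges to [-3, 7), [8, 18), [28, 50), [51, 56).
A ∩ B = [14, 18), [28, 32).
Total: 4 + 4 = 8.

8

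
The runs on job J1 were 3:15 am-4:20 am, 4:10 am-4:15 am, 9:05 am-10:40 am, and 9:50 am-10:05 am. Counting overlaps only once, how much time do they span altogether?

Merged: 3:15 am–4:20 am, 9:05 am–10:40 am.
Lengths: 1 h 5 min + 1 h 35 min = 2 h 40 min.

2 h 40 min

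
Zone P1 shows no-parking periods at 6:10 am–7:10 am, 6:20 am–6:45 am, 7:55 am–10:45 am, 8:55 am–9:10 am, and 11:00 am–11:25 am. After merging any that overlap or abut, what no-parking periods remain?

6:20 am–6:45 am overlaps/touches 6:10 am–7:10 am → extend to 6:10 am–7:10 am.
7:55 am–10:45 am is disjoint → start new block.
8:55 am–9:10 am overlaps/touches 7:55 am–10:45 am → extend to 7:55 am–10:45 am.
11:00 am–11:25 am is disjoint → start new block.

6:10 am–7:10 am, 7:55 am–10:45 am, 11:00 am–11:25 am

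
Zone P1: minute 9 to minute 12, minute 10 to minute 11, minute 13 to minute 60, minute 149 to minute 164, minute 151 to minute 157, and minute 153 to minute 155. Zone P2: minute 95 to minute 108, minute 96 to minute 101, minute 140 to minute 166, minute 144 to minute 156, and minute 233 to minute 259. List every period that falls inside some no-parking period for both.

minute 149 to minute 164

Merge the first list: minute 9 to minute 12, minute 13 to minute 60, minute 149 to minute 164.
Merge the second list: minute 95 to minute 108, minute 140 to minute 166, minute 233 to minute 259.
minute 9 to minute 12 falls entirely outside B.
minute 13 to minute 60 falls entirely outside B.
minute 149 to minute 164 overlaps B on minute 149 to minute 164.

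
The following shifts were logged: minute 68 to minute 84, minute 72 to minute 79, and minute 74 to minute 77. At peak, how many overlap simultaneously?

Walk the sorted start/end points keeping a running depth.
The depth first hits 3 at minute 74.

3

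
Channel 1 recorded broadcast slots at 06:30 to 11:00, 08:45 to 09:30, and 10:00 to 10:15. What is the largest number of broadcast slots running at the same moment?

2

Walk the sorted start/end points keeping a running depth.
The depth first hits 2 at 08:45.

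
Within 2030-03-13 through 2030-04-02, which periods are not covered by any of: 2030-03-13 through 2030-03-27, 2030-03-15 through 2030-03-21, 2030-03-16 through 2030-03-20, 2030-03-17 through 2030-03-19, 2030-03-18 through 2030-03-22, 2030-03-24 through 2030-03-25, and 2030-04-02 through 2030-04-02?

2030-03-28 through 2030-04-01

After merging, the occupied span is 2030-03-13 through 2030-03-27, 2030-04-02 through 2030-04-02.
Uncovered inside 2030-03-13 through 2030-04-02: 2030-03-28 through 2030-04-01.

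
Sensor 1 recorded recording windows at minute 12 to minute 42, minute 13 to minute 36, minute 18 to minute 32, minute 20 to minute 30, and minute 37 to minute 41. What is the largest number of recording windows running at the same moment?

Sweep endpoints in order; track running count of active intervals.
Peak of 4 reached at minute 20.

4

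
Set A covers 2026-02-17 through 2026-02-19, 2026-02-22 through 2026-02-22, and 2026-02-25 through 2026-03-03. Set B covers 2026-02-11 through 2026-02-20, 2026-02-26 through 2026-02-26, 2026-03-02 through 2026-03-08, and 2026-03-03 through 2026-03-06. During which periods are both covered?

2026-02-17 through 2026-02-19, 2026-02-26 through 2026-02-26, 2026-03-02 through 2026-03-03

Merge the second list: 2026-02-11 through 2026-02-20, 2026-02-26 through 2026-02-26, 2026-03-02 through 2026-03-08.
2026-02-17 through 2026-02-19 overlaps B on 2026-02-17 through 2026-02-19.
2026-02-22 through 2026-02-22 falls entirely outside B.
2026-02-25 through 2026-03-03 overlaps B on 2026-02-26 through 2026-02-26, 2026-03-02 through 2026-03-03.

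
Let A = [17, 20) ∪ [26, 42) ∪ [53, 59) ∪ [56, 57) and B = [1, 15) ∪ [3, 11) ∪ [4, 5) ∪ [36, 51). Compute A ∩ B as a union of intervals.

A, merged: [17, 20), [26, 42), [53, 59).
B, merged: [1, 15), [36, 51).
[17, 20) falls entirely outside B.
[26, 42) overlaps B on [36, 42).
[53, 59) falls entirely outside B.

[36, 42)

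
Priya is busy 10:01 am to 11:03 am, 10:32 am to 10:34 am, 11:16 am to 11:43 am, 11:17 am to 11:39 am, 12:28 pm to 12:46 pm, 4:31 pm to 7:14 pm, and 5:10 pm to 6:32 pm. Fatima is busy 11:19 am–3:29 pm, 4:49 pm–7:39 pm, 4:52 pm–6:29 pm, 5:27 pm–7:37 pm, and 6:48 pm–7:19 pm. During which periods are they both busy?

A, merged: 10:01 am-11:03 am, 11:16 am-11:43 am, 12:28 pm-12:46 pm, 4:31 pm-7:14 pm.
B, merged: 11:19 am-3:29 pm, 4:49 pm-7:39 pm.
10:01 am-11:03 am falls entirely outside B.
11:16 am-11:43 am overlaps B on 11:19 am-11:43 am.
12:28 pm-12:46 pm overlaps B on 12:28 pm-12:46 pm.
4:31 pm-7:14 pm overlaps B on 4:49 pm-7:14 pm.

11:19 am-11:43 am, 12:28 pm-12:46 pm, 4:49 pm-7:14 pm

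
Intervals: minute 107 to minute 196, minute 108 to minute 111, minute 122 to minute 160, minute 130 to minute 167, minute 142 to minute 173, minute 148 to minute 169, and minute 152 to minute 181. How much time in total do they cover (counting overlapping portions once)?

89 minutes

Merged: minute 107 to minute 196.
Length: 89 minutes.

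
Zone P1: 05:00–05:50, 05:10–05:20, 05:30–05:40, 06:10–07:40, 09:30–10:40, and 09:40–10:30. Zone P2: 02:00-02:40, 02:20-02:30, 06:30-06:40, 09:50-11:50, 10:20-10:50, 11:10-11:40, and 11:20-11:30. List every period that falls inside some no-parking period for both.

First set merges to 05:00–05:50, 06:10–07:40, 09:30–10:40.
Second set merges to 02:00–02:40, 06:30–06:40, 09:50–11:50.
05:00–05:50 falls entirely outside B.
06:10–07:40 overlaps B on 06:30–06:40.
09:30–10:40 overlaps B on 09:50–10:40.

06:30–06:40, 09:50–10:40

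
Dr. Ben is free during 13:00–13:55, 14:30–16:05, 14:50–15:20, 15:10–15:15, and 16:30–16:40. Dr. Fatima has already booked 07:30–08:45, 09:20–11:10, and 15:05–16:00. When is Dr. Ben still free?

13:00–13:55, 14:30–15:05, 16:00–16:05, 16:30–16:40

Merge the first list: 13:00–13:55, 14:30–16:05, 16:30–16:40.
13:00–13:55 is untouched.
14:30–16:05 with B removed leaves 14:30–15:05, 16:00–16:05.
16:30–16:40 is untouched.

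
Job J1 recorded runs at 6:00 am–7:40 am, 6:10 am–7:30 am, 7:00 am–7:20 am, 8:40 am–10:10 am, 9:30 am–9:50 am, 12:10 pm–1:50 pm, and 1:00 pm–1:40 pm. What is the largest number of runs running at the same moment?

Walk the sorted start/end points keeping a running depth.
The depth first hits 3 at 7:00 am.

3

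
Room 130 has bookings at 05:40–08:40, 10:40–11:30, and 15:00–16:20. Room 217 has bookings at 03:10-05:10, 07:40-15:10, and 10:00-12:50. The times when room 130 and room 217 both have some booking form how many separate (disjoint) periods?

Second set merges to 03:10-05:10, 07:40-15:10.
A ∩ B = 07:40-08:40, 10:40-11:30, 15:00-15:10.
That is 3 disjoint pieces.

3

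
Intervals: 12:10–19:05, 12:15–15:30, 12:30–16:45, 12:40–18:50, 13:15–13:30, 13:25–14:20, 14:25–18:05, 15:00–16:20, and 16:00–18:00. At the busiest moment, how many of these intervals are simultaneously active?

6

Sweep endpoints in order; track running count of active intervals.
Peak of 6 reached at 13:25.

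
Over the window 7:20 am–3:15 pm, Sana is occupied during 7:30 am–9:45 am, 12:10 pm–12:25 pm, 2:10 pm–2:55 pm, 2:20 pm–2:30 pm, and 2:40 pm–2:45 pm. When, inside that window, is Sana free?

Covered (merged): 7:30 am–9:45 am, 12:10 pm–12:25 pm, 2:10 pm–2:55 pm.
Uncovered inside 7:20 am–3:15 pm: 7:20 am–7:30 am, 9:45 am–12:10 pm, 12:25 pm–2:10 pm, 2:55 pm–3:15 pm.

7:20 am–7:30 am, 9:45 am–12:10 pm, 12:25 pm–2:10 pm, 2:55 pm–3:15 pm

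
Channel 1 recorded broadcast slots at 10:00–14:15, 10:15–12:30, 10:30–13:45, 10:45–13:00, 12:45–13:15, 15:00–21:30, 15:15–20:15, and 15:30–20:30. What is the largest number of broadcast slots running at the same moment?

4

Walk the sorted start/end points keeping a running depth.
The depth first hits 4 at 10:45.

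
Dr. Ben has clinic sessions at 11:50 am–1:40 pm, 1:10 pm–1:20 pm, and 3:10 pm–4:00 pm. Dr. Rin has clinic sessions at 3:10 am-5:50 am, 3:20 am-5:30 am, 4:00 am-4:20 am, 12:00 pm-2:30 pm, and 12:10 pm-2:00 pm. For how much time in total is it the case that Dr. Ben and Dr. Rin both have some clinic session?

1 h 40 min

First set merges to 11:50 am–1:40 pm, 3:10 pm–4:00 pm.
Second set merges to 3:10 am–5:50 am, 12:00 pm–2:30 pm.
A ∩ B = 12:00 pm–1:40 pm.
Total: 1 h 40 min.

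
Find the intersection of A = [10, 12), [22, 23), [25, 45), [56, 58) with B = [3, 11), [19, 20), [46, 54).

[10, 12) overlaps B on [10, 11).
[22, 23) falls entirely outside B.
[25, 45) falls entirely outside B.
[56, 58) falls entirely outside B.

[10, 11)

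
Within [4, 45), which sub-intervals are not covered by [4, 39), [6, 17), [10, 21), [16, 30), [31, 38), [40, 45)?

After merging, the occupied span is [4, 39), [40, 45).
Uncovered inside [4, 45): [39, 40).

[39, 40)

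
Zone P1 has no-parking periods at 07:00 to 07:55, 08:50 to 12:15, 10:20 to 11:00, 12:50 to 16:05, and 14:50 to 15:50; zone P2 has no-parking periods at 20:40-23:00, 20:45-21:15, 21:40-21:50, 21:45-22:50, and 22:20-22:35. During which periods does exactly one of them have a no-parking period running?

A, merged: 07:00–07:55, 08:50–12:15, 12:50–16:05.
B, merged: 20:40–23:00.
Only in the first: 07:00–07:55, 08:50–12:15, 12:50–16:05.
Only in the second: 20:40–23:00.
Together these are the periods covered by exactly one.

07:00–07:55, 08:50–12:15, 12:50–16:05, 20:40–23:00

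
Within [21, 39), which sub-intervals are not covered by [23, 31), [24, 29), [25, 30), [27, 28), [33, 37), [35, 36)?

After merging, the occupied span is [23, 31), [33, 37).
Uncovered inside [21, 39): [21, 23), [31, 33), [37, 39).

[21, 23) ∪ [31, 33) ∪ [37, 39)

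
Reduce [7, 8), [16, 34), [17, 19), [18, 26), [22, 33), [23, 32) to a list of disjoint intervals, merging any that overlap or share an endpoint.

[16, 34) is disjoint → start new block.
[17, 19) overlaps/touches [16, 34) → extend to [16, 34).
[18, 26) overlaps/touches [16, 34) → extend to [16, 34).
[22, 33) overlaps/touches [16, 34) → extend to [16, 34).
[23, 32) overlaps/touches [16, 34) → extend to [16, 34).

[7, 8) ∪ [16, 34)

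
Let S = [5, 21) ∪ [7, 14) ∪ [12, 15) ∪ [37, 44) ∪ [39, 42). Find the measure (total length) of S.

Merged: [5, 21), [37, 44).
Lengths: 16 + 7 = 23.

23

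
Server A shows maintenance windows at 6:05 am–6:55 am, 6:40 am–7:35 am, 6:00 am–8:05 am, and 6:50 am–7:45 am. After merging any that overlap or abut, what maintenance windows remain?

Sort by start: 6:00 am–8:05 am, 6:05 am–6:55 am, 6:40 am–7:35 am, 6:50 am–7:45 am.
6:05 am–6:55 am overlaps/touches 6:00 am–8:05 am → extend to 6:00 am–8:05 am.
6:40 am–7:35 am overlaps/touches 6:00 am–8:05 am → extend to 6:00 am–8:05 am.
6:50 am–7:45 am overlaps/touches 6:00 am–8:05 am → extend to 6:00 am–8:05 am.

6:00 am–8:05 am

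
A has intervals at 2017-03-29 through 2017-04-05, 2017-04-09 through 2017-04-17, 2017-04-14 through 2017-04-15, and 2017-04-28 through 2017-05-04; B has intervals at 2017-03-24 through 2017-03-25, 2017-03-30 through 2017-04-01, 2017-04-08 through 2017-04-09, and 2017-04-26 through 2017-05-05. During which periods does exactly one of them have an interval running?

2017-03-24 through 2017-03-25, 2017-03-29 through 2017-03-29, 2017-04-02 through 2017-04-05, 2017-04-08 through 2017-04-08, 2017-04-10 through 2017-04-17, 2017-04-26 through 2017-04-27, 2017-05-05 through 2017-05-05

Merge the first list: 2017-03-29 through 2017-04-05, 2017-04-09 through 2017-04-17, 2017-04-28 through 2017-05-04.
Only in the first: 2017-03-29 through 2017-03-29, 2017-04-02 through 2017-04-05, 2017-04-10 through 2017-04-17.
Only in the second: 2017-03-24 through 2017-03-25, 2017-04-08 through 2017-04-08, 2017-04-26 through 2017-04-27, 2017-05-05 through 2017-05-05.
Together these are the periods covered by exactly one.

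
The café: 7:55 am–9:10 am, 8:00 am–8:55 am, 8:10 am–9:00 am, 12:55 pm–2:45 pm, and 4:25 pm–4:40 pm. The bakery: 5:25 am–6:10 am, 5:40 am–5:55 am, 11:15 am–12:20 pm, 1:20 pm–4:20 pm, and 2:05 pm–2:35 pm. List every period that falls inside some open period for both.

1:20 pm–2:45 pm

Merge the first list: 7:55 am–9:10 am, 12:55 pm–2:45 pm, 4:25 pm–4:40 pm.
Merge the second list: 5:25 am–6:10 am, 11:15 am–12:20 pm, 1:20 pm–4:20 pm.
7:55 am–9:10 am: no overlap with the second set.
12:55 pm–2:45 pm meets the second set on 1:20 pm–2:45 pm.
4:25 pm–4:40 pm: no overlap with the second set.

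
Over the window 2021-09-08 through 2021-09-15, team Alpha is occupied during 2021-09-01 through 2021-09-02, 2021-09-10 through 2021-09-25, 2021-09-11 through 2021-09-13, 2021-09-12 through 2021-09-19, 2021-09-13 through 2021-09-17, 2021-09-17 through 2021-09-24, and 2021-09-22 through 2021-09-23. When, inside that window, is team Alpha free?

After merging, the occupied span is 2021-09-01 through 2021-09-02, 2021-09-10 through 2021-09-25.
Gaps within 2021-09-08 through 2021-09-15: 2021-09-08 through 2021-09-09.

2021-09-08 through 2021-09-09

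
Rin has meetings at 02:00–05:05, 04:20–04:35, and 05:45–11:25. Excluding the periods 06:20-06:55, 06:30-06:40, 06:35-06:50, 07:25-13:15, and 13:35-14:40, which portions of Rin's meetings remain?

First set merges to 02:00–05:05, 05:45–11:25.
Second set merges to 06:20–06:55, 07:25–13:15, 13:35–14:40.
02:00–05:05 is untouched.
05:45–11:25 with B removed leaves 05:45–06:20, 06:55–07:25.

02:00–05:05, 05:45–06:20, 06:55–07:25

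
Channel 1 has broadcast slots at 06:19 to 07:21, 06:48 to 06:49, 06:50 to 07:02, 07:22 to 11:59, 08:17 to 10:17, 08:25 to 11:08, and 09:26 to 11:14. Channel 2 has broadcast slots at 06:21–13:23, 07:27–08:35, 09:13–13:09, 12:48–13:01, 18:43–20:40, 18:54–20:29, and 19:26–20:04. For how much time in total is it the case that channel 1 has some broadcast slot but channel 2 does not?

2 min

Merge the first list: 06:19–07:21, 07:22–11:59.
Merge the second list: 06:21–13:23, 18:43–20:40.
A \ B = 06:19–06:21.
Total: 2 min.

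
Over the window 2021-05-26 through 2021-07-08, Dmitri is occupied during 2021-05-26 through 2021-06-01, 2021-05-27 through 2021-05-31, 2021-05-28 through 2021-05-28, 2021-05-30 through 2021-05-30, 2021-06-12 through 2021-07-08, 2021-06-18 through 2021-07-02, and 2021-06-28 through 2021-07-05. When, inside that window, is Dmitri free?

2021-06-02 through 2021-06-11

Covered (merged): 2021-05-26 through 2021-06-01, 2021-06-12 through 2021-07-08.
Gaps within 2021-05-26 through 2021-07-08: 2021-06-02 through 2021-06-11.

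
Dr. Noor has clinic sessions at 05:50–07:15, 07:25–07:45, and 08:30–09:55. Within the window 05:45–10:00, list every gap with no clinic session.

05:45–05:50, 07:15–07:25, 07:45–08:30, 09:55–10:00

The merged coverage is 05:50–07:15, 07:25–07:45, 08:30–09:55.
Complement within 05:45–10:00: 05:45–05:50, 07:15–07:25, 07:45–08:30, 09:55–10:00.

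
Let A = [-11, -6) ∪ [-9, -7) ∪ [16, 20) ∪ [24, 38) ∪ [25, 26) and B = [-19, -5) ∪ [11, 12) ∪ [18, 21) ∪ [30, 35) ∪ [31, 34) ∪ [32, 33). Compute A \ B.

[16, 18) ∪ [24, 30) ∪ [35, 38)

A, merged: [-11, -6), [16, 20), [24, 38).
B, merged: [-19, -5), [11, 12), [18, 21), [30, 35).
[-11, -6): fully covered by B → removed.
[16, 20) minus B → [16, 18).
[24, 38) minus B → [24, 30), [35, 38).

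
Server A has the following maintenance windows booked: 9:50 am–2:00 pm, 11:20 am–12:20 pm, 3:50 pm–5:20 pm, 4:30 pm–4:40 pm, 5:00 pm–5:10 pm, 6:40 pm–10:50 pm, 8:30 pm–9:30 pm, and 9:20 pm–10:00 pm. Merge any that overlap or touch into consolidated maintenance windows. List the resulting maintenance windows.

9:50 am–2:00 pm, 3:50 pm–5:20 pm, 6:40 pm–10:50 pm

11:20 am–12:20 pm overlaps/touches 9:50 am–2:00 pm → extend to 9:50 am–2:00 pm.
3:50 pm–5:20 pm is disjoint → start new block.
4:30 pm–4:40 pm overlaps/touches 3:50 pm–5:20 pm → extend to 3:50 pm–5:20 pm.
5:00 pm–5:10 pm overlaps/touches 3:50 pm–5:20 pm → extend to 3:50 pm–5:20 pm.
6:40 pm–10:50 pm is disjoint → start new block.
8:30 pm–9:30 pm overlaps/touches 6:40 pm–10:50 pm → extend to 6:40 pm–10:50 pm.
9:20 pm–10:00 pm overlaps/touches 6:40 pm–10:50 pm → extend to 6:40 pm–10:50 pm.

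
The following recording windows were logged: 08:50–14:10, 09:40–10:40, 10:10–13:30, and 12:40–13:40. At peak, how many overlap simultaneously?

Walk the sorted start/end points keeping a running depth.
The depth first hits 3 at 10:10.

3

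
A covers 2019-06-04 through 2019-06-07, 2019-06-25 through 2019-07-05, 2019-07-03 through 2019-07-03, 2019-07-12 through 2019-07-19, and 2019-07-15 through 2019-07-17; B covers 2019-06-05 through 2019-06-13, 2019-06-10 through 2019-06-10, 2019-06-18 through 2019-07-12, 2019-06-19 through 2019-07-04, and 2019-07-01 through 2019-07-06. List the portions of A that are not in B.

2019-06-04 through 2019-06-04, 2019-07-13 through 2019-07-19

Merge the first list: 2019-06-04 through 2019-06-07, 2019-06-25 through 2019-07-05, 2019-07-12 through 2019-07-19.
Merge the second list: 2019-06-05 through 2019-06-13, 2019-06-18 through 2019-07-12.
2019-06-04 through 2019-06-07 with B removed leaves 2019-06-04 through 2019-06-04.
2019-06-25 through 2019-07-05 lies entirely inside B → drops out.
2019-07-12 through 2019-07-19 with B removed leaves 2019-07-13 through 2019-07-19.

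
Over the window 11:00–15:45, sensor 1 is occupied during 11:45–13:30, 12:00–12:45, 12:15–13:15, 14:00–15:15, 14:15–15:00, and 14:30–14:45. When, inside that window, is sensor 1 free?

11:00-11:45, 13:30-14:00, 15:15-15:45

After merging, the occupied span is 11:45-13:30, 14:00-15:15.
Complement within 11:00-15:45: 11:00-11:45, 13:30-14:00, 15:15-15:45.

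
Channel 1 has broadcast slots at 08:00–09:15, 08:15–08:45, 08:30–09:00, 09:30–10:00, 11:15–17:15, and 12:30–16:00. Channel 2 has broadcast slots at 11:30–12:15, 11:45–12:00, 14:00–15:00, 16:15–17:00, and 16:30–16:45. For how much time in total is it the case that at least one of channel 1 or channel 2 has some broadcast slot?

7 h 45 min

First set merges to 08:00-09:15, 09:30-10:00, 11:15-17:15.
Second set merges to 11:30-12:15, 14:00-15:00, 16:15-17:00.
A ∪ B = 08:00-09:15, 09:30-10:00, 11:15-17:15.
Total: 1 h 15 min + 30 min + 6 h = 7 h 45 min.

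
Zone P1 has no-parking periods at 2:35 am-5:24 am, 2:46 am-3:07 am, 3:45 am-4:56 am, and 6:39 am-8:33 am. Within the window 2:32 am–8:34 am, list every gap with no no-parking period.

2:32 am–2:35 am, 5:24 am–6:39 am, 8:33 am–8:34 am

After merging, the occupied span is 2:35 am–5:24 am, 6:39 am–8:33 am.
Uncovered inside 2:32 am–8:34 am: 2:32 am–2:35 am, 5:24 am–6:39 am, 8:33 am–8:34 am.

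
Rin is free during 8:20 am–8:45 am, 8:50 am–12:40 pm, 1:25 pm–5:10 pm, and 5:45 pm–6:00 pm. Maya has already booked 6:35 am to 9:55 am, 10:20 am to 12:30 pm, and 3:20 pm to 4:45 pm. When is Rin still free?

9:55 am-10:20 am, 12:30 pm-12:40 pm, 1:25 pm-3:20 pm, 4:45 pm-5:10 pm, 5:45 pm-6:00 pm

8:20 am-8:45 am: entirely removed.
8:50 am-12:40 pm \ B = 9:55 am-10:20 am, 12:30 pm-12:40 pm.
1:25 pm-5:10 pm \ B = 1:25 pm-3:20 pm, 4:45 pm-5:10 pm.
5:45 pm-6:00 pm: nothing removed.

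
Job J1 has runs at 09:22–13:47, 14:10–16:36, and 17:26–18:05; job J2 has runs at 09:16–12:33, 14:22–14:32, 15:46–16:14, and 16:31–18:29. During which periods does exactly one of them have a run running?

09:16–09:22, 12:33–13:47, 14:10–14:22, 14:32–15:46, 16:14–16:31, 16:36–17:26, 18:05–18:29

A but not B: 12:33–13:47, 14:10–14:22, 14:32–15:46, 16:14–16:31.
B but not A: 09:16–09:22, 16:36–17:26, 18:05–18:29.
Combining gives A △ B.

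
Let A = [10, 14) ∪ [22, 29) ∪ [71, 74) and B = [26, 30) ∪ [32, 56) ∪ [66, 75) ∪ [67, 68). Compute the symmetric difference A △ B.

Merge the second list: [26, 30), [32, 56), [66, 75).
A \ B = [10, 14), [22, 26).
B \ A = [29, 30), [32, 56), [66, 71), [74, 75).
Union of the two gives the symmetric difference.

[10, 14) ∪ [22, 26) ∪ [29, 30) ∪ [32, 56) ∪ [66, 71) ∪ [74, 75)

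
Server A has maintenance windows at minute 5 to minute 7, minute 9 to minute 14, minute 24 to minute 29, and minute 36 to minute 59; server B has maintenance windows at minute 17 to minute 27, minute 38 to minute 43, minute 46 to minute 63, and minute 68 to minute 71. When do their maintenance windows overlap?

minute 24 to minute 27, minute 38 to minute 43, minute 46 to minute 59

minute 5 to minute 7 falls entirely outside B.
minute 9 to minute 14 falls entirely outside B.
minute 24 to minute 29 overlaps B on minute 24 to minute 27.
minute 36 to minute 59 overlaps B on minute 38 to minute 43, minute 46 to minute 59.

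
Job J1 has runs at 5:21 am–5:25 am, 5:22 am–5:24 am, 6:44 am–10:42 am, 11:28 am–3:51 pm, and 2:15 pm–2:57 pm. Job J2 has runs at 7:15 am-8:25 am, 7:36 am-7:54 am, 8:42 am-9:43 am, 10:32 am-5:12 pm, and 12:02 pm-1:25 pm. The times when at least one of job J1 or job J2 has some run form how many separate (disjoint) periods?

Merge the first list: 5:21 am-5:25 am, 6:44 am-10:42 am, 11:28 am-3:51 pm.
Merge the second list: 7:15 am-8:25 am, 8:42 am-9:43 am, 10:32 am-5:12 pm.
A ∪ B = 5:21 am-5:25 am, 6:44 am-5:12 pm.
That is 2 disjoint pieces.

2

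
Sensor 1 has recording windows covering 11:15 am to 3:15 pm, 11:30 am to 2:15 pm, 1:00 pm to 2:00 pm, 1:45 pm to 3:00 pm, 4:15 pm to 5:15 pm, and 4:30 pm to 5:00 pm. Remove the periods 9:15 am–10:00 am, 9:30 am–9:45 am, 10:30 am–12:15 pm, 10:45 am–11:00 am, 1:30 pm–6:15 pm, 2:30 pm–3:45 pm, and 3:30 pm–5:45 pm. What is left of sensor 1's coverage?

12:15 pm-1:30 pm

First set merges to 11:15 am-3:15 pm, 4:15 pm-5:15 pm.
Second set merges to 9:15 am-10:00 am, 10:30 am-12:15 pm, 1:30 pm-6:15 pm.
11:15 am-3:15 pm minus B → 12:15 pm-1:30 pm.
4:15 pm-5:15 pm: fully covered by B → removed.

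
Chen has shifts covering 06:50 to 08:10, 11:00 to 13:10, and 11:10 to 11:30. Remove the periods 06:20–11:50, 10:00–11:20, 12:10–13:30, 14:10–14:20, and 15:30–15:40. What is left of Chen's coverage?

11:50-12:10

Merge the first list: 06:50-08:10, 11:00-13:10.
Merge the second list: 06:20-11:50, 12:10-13:30, 14:10-14:20, 15:30-15:40.
06:50-08:10: entirely removed.
11:00-13:10 \ B = 11:50-12:10.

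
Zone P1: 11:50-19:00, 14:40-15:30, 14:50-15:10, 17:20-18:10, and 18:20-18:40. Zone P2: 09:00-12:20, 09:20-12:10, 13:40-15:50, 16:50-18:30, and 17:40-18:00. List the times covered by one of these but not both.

First set merges to 11:50–19:00.
Second set merges to 09:00–12:20, 13:40–15:50, 16:50–18:30.
A \ B = 12:20–13:40, 15:50–16:50, 18:30–19:00.
B \ A = 09:00–11:50.
Union of the two gives the symmetric difference.

09:00–11:50, 12:20–13:40, 15:50–16:50, 18:30–19:00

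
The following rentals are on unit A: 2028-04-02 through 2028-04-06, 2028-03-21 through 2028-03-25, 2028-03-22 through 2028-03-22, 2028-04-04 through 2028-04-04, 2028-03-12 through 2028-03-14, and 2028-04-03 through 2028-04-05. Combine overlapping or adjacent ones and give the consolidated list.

Sort by start: 2028-03-12 through 2028-03-14, 2028-03-21 through 2028-03-25, 2028-03-22 through 2028-03-22, 2028-04-02 through 2028-04-06, 2028-04-03 through 2028-04-05, 2028-04-04 through 2028-04-04.
2028-03-21 through 2028-03-25 is disjoint → start new block.
2028-03-22 through 2028-03-22 overlaps/touches 2028-03-21 through 2028-03-25 → extend to 2028-03-21 through 2028-03-25.
2028-04-02 through 2028-04-06 is disjoint → start new block.
2028-04-03 through 2028-04-05 overlaps/touches 2028-04-02 through 2028-04-06 → extend to 2028-04-02 through 2028-04-06.
2028-04-04 through 2028-04-04 overlaps/touches 2028-04-02 through 2028-04-06 → extend to 2028-04-02 through 2028-04-06.

2028-03-12 through 2028-03-14, 2028-03-21 through 2028-03-25, 2028-04-02 through 2028-04-06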